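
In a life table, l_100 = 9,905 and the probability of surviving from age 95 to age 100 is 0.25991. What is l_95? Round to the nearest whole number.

38109

l_95 = l_100 / p = 9,905 / 0.25991 = 38109.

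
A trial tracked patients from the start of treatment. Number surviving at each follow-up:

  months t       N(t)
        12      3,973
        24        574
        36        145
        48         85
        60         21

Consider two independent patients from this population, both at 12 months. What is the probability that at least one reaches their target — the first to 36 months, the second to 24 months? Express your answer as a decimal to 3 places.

0.176

p₁ = N(36)/N(12) = 145/3,973 = 0.036496; p₂ = N(24)/N(12) = 574/3,973 = 0.144475.
P(at least one) = 1 − (1−p₁)(1−p₂) = 1 − 0.963504 × 0.855525 = 0.175698.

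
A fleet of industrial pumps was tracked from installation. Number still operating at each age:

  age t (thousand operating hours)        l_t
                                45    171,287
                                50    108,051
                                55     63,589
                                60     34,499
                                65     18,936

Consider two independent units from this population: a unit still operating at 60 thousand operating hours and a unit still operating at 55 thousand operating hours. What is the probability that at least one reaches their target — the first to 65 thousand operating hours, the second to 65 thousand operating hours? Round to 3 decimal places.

p₁ = l_65/l_60 = 18,936/34,499 = 0.548885; p₂ = l_65/l_55 = 18,936/63,589 = 0.297787.
P(at least one) = 1 − (1−p₁)(1−p₂) = 1 − 0.451115 × 0.702213 = 0.683221.

0.683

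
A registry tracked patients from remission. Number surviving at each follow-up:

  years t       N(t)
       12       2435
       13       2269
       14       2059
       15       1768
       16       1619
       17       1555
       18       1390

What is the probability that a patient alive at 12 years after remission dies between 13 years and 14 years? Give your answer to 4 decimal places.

0.0862

This is the probability of reaching 13 but not 14, conditional on being alive at 12: (N(13) − N(14)) / N(12).
= (2269 − 2059) / 2435 = 210 / 2435 = 0.086242.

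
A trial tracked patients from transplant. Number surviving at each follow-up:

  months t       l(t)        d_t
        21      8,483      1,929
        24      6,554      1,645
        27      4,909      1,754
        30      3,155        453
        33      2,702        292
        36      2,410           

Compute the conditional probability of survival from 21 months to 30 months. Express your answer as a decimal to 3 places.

0.372

The conditional survival probability is l(30)/l(21) = 3,155/8,483 = 0.371920.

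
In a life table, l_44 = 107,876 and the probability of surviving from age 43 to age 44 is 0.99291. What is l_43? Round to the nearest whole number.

108646

l_43 = l_44 / p = 107,876 / 0.99291 = 108646.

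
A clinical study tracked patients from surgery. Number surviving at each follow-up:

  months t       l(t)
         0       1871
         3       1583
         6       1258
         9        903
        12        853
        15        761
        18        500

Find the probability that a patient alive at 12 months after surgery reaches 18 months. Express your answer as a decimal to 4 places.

0.5862

The conditional survival probability is l(18)/l(12) = 500/853 = 0.586166.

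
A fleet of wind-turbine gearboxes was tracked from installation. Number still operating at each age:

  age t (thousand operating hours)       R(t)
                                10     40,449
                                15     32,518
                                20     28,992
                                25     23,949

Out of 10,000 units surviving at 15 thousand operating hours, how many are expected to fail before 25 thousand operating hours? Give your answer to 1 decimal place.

2635.2

The relevant probability is 1 − 23,949/32,518 = 0.263516.
Expected number = 10,000 × 0.263516 = 2635.2.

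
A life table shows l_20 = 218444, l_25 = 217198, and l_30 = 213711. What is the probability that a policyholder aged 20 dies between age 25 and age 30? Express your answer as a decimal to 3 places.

0.016

We want 5|5q20 = (l_25 − l_30)/l_20.
This is the probability of reaching 25 but not 30, conditional on being alive at 20: (l_25 − l_30) / l_20.
= (217198 − 213711) / 218444 = 3487 / 218444 = 0.015963.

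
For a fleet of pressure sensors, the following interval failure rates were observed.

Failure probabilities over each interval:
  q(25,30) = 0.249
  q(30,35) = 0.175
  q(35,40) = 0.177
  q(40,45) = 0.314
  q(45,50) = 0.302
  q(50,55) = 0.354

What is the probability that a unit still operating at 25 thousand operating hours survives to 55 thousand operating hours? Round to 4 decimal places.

0.1577

The overall survival probability is (1 − 0.249) × (1 − 0.175) × (1 − 0.177) × (1 − 0.314) × (1 − 0.302) × (1 − 0.354).
= 0.751 × 0.825 × 0.823 × 0.686 × 0.698 × 0.646 = 0.157727.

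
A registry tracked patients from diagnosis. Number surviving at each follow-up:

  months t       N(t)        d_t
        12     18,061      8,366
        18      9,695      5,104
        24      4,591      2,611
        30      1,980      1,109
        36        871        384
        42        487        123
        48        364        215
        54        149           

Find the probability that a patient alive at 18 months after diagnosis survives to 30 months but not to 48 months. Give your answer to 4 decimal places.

0.1667

This is the probability of reaching 30 but not 48, conditional on being alive at 18: (N(30) − N(48)) / N(18).
= (1,980 − 364) / 9,695 = 1,616 / 9,695 = 0.166684.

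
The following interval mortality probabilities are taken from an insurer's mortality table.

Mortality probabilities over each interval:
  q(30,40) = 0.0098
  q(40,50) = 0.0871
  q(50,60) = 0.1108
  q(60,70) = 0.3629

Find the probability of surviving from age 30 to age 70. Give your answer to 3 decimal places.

Survival from 30 to 70 is the product of surviving each interval: (1 − 0.0098) × (1 − 0.0871) × (1 − 0.1108) × (1 − 0.3629).
= 0.9902 × 0.9129 × 0.8892 × 0.6371 = 0.512098.

0.512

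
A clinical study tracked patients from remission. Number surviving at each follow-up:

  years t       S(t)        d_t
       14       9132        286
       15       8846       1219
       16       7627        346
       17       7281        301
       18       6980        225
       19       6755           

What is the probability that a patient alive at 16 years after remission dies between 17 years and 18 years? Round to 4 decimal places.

0.0395

This is the probability of reaching 17 but not 18, conditional on being alive at 16: (S(17) − S(18)) / S(16).
= (7281 − 6980) / 7627 = 301 / 7627 = 0.039465.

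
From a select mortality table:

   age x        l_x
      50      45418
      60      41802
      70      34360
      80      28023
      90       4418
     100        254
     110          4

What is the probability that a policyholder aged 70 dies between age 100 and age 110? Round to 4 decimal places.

0.0073

This is the probability of reaching 100 but not 110, conditional on being alive at 70: (l_100 − l_110) / l_70.
= (254 − 4) / 34360 = 250 / 34360 = 0.007276.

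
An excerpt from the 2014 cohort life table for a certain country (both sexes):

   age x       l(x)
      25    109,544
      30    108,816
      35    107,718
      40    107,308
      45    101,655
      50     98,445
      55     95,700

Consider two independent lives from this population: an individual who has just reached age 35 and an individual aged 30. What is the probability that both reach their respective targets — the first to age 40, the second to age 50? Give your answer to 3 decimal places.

0.901

p₁ = l(40)/l(35) = 107,308/107,718 = 0.996194; p₂ = l(50)/l(30) = 98,445/108,816 = 0.904692.
P(both) = p₁ × p₂ = 0.996194 × 0.904692 = 0.901249.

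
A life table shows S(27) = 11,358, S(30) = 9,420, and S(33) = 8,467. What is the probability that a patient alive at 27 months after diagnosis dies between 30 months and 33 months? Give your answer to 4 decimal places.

This is the probability of reaching 30 but not 33, conditional on being alive at 27: (S(30) − S(33)) / S(27).
= (9,420 − 8,467) / 11,358 = 953 / 11,358 = 0.083906.

0.0839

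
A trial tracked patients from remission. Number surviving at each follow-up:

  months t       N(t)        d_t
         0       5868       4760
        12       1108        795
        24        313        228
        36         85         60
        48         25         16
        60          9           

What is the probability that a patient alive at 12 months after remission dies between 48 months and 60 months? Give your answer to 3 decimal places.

0.014

This is the probability of reaching 48 but not 60, conditional on being alive at 12: (N(48) − N(60)) / N(12).
= (25 − 9) / 1108 = 16 / 1108 = 0.014440.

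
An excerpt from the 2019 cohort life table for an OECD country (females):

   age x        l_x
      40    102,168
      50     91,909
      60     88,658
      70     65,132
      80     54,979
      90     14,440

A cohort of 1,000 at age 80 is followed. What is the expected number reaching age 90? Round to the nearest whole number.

The relevant probability is 14,440/54,979 = 0.262646.
Expected number = 1,000 × 0.262646 = 263.

263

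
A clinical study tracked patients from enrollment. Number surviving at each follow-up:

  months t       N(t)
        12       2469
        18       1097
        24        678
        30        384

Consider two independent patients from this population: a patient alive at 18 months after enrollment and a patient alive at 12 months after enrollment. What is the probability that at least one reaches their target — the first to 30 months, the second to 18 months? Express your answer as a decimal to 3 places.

0.639

p₁ = N(30)/N(18) = 384/1097 = 0.350046; p₂ = N(18)/N(12) = 1097/2469 = 0.444309.
P(at least one) = 1 − (1−p₁)(1−p₂) = 1 − 0.649954 × 0.555691 = 0.638826.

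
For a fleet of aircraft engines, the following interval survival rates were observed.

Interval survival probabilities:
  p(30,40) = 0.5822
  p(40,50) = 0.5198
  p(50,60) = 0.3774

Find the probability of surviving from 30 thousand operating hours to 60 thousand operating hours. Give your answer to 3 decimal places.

The overall survival probability is 0.5822 × 0.5198 × 0.3774.
= 0.114212.

0.114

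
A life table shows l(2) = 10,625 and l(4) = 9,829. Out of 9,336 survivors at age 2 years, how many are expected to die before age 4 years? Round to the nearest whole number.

The relevant probability is 1 − 9,829/10,625 = 0.074918.
Expected number = 9,336 × 0.074918 = 699.

699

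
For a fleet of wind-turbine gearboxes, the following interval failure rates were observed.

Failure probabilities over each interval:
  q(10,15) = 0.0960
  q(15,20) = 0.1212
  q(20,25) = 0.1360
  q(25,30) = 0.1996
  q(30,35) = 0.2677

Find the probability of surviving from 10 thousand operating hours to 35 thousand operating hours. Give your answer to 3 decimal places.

Chaining the interval survival probabilities: (1 − 0.0960) × (1 − 0.1212) × (1 − 0.1360) × (1 − 0.1996) × (1 − 0.2677).
= 0.9040 × 0.8788 × 0.8640 × 0.8004 × 0.7323 = 0.402317.

0.402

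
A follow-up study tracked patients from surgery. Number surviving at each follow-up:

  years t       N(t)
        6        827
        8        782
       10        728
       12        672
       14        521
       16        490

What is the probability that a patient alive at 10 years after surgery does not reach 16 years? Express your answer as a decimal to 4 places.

P(die before 16 | alive at 10) = 1 − N(16)/N(10) = 1 − 490/728 = (238)/728 = 0.326923.

0.3269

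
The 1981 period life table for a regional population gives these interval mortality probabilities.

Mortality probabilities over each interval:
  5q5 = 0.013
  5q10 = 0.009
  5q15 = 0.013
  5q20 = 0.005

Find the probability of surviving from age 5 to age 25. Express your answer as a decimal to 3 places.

Survival from 5 to 25 is the product of surviving each interval: (1 − 0.013) × (1 − 0.009) × (1 − 0.013) × (1 − 0.005).
= 0.987 × 0.991 × 0.987 × 0.995 = 0.960574.

0.961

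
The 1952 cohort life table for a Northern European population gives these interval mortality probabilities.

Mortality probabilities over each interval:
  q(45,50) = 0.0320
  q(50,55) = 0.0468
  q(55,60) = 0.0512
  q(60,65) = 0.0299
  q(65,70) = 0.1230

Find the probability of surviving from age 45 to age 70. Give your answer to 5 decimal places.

0.74482

P(survive 45→70) = (1 − 0.0320) × (1 − 0.0468) × (1 − 0.0512) × (1 − 0.0299) × (1 − 0.1230).
= 0.9680 × 0.9532 × 0.9488 × 0.9701 × 0.8770 = 0.744818.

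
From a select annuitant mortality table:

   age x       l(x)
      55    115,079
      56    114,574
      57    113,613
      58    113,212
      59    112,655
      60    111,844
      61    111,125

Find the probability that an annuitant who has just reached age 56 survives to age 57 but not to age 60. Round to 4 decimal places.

0.0154

This is the probability of reaching 57 but not 60, conditional on being alive at 56: (l(57) − l(60)) / l(56).
= (113,613 − 111,844) / 114,574 = 1,769 / 114,574 = 0.015440.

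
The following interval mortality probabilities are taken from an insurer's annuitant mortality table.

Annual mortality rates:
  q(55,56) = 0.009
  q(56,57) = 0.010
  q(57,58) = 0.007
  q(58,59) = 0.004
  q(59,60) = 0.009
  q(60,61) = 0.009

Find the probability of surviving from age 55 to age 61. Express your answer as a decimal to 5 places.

0.95294

Chaining the interval survival probabilities: (1 − 0.009) × (1 − 0.010) × (1 − 0.007) × (1 − 0.004) × (1 − 0.009) × (1 − 0.009).
= 0.991 × 0.990 × 0.993 × 0.996 × 0.991 × 0.991 = 0.952938.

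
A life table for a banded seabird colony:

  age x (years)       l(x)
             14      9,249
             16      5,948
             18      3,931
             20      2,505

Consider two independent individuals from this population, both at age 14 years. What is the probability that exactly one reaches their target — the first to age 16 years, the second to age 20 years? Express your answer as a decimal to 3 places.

0.566

p₁ = l(16)/l(14) = 5,948/9,249 = 0.643097; p₂ = l(20)/l(14) = 2,505/9,249 = 0.270840.
P(exactly one) = p₁(1−p₂) + (1−p₁)p₂ = 0.468921 + 0.096664 = 0.565584.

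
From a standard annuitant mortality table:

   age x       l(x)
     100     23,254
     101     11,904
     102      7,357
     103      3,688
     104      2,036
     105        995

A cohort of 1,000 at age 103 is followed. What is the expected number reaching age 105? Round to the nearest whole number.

The relevant probability is 995/3,688 = 0.269794.
Expected number = 1,000 × 0.269794 = 270.

270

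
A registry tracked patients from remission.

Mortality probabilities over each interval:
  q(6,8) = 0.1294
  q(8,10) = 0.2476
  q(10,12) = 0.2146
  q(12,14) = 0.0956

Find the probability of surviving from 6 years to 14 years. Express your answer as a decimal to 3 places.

0.465

Chaining the interval survival probabilities: (1 − 0.1294) × (1 − 0.2476) × (1 − 0.2146) × (1 − 0.0956).
= 0.8706 × 0.7524 × 0.7854 × 0.9044 = 0.465285.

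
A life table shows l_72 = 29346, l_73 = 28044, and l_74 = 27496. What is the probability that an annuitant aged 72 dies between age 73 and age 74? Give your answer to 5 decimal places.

0.01867

We want 1|1q72 = (l_73 − l_74)/l_72.
This is the probability of reaching 73 but not 74, conditional on being alive at 72: (l_73 − l_74) / l_72.
= (28044 − 27496) / 29346 = 548 / 29346 = 0.018674.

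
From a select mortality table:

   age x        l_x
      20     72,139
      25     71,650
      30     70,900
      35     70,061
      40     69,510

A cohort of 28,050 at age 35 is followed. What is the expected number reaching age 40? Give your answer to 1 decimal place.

27829.4

The relevant probability is 69,510/70,061 = 0.992135.
Expected number = 28,050 × 0.992135 = 27829.4.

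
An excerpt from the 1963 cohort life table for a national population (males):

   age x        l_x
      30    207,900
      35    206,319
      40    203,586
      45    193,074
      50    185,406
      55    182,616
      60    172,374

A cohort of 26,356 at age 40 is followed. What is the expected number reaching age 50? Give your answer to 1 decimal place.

24002.4

The relevant probability is 185,406/203,586 = 0.910701.
Expected number = 26,356 × 0.910701 = 24002.4.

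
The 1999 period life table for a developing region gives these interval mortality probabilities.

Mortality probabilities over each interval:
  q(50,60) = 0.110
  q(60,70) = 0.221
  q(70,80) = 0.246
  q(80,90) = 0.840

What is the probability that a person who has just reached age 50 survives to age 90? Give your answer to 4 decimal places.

0.0836

Chaining the interval survival probabilities: (1 − 0.110) × (1 − 0.221) × (1 − 0.246) × (1 − 0.840).
= 0.890 × 0.779 × 0.754 × 0.160 = 0.083641.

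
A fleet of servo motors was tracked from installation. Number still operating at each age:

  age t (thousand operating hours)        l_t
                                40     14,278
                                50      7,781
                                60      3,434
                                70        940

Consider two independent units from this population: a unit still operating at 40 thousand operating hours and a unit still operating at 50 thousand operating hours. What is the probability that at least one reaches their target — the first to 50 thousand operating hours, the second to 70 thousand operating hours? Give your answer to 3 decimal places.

0.600

p₁ = l_50/l_40 = 7,781/14,278 = 0.544964; p₂ = l_70/l_50 = 940/7,781 = 0.120807.
P(at least one) = 1 − (1−p₁)(1−p₂) = 1 − 0.455036 × 0.879193 = 0.599936.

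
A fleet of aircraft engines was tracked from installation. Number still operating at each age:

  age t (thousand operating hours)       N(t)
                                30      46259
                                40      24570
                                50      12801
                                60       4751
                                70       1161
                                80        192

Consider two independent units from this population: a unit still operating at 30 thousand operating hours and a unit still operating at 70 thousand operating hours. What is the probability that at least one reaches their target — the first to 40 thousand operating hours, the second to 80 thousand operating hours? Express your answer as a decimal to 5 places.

p₁ = N(40)/N(30) = 24570/46259 = 0.531140; p₂ = N(80)/N(70) = 192/1161 = 0.165375.
P(at least one) = 1 − (1−p₁)(1−p₂) = 1 − 0.468860 × 0.834625 = 0.608678.

0.60868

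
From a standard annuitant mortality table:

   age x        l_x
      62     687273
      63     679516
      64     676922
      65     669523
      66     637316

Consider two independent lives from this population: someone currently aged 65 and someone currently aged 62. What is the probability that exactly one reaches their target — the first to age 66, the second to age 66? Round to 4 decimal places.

p₁ = l_66/l_65 = 637316/669523 = 0.951896; p₂ = l_66/l_62 = 637316/687273 = 0.927311.
P(exactly one) = p₁(1−p₂) + (1−p₁)p₂ = 0.069192 + 0.044607 = 0.113800.

0.1138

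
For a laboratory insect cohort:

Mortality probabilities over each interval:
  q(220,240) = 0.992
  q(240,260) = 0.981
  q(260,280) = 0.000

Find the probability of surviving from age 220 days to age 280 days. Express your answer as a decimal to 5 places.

0.00015

P(survive 220→280) = (1 − 0.992) × (1 − 0.981) × (1 − 0.000).
= 0.008 × 0.019 × 1.000 = 0.000152.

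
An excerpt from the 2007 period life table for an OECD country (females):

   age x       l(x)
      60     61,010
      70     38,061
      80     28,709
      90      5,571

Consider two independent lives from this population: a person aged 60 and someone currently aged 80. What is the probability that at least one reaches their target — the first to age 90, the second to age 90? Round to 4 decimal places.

p₁ = l(90)/l(60) = 5,571/61,010 = 0.091313; p₂ = l(90)/l(80) = 5,571/28,709 = 0.194051.
P(at least one) = 1 − (1−p₁)(1−p₂) = 1 − 0.908687 × 0.805949 = 0.267645.

0.2676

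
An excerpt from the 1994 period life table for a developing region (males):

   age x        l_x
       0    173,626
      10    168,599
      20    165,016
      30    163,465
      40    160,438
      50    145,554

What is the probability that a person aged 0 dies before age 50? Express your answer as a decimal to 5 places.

P(die before 50 | alive at 0) = 1 − l_50/l_0 = 1 − 145,554/173,626 = (28,072)/173,626 = 0.161681.

0.16168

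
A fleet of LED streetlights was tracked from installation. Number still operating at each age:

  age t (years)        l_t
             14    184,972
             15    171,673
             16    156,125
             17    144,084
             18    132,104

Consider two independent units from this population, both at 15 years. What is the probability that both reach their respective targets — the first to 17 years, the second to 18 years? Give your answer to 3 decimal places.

p₁ = l_17/l_15 = 144,084/171,673 = 0.839293; p₂ = l_18/l_15 = 132,104/171,673 = 0.769509.
P(both) = p₁ × p₂ = 0.839293 × 0.769509 = 0.645844.

0.646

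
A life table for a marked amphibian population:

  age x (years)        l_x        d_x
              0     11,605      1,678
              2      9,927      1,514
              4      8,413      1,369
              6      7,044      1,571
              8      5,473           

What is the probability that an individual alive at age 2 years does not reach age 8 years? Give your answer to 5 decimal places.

P(die before 8 | alive at 2) = 1 − l_8/l_2 = 1 − 5,473/9,927 = (4,454)/9,927 = 0.448675.

0.44868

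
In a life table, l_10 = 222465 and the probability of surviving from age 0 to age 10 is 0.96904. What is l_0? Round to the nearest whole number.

229573

l_0 = l_10 / p = 222465 / 0.96904 = 229573.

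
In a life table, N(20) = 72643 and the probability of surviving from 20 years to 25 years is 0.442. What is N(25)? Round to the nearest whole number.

32108

N(25) = N(20) × p = 72643 × 0.442 = 32108.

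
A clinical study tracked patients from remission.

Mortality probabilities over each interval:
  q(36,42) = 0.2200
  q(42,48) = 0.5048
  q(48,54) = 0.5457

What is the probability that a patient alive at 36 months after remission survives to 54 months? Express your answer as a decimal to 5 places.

0.17548

The overall survival probability is (1 − 0.2200) × (1 − 0.5048) × (1 − 0.5457).
= 0.7800 × 0.4952 × 0.4543 = 0.175476.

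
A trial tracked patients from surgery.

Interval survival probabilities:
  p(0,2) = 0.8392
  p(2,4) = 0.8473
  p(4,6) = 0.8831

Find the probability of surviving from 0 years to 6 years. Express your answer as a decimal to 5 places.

Chaining the interval survival probabilities: 0.8392 × 0.8473 × 0.8831.
= 0.627932.

0.62793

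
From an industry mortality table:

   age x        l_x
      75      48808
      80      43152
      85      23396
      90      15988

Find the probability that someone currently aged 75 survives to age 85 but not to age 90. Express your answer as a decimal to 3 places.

0.152

We want 10|5q75 = (l_85 − l_90)/l_75.
This is the probability of reaching 85 but not 90, conditional on being alive at 75: (l_85 − l_90) / l_75.
= (23396 − 15988) / 48808 = 7408 / 48808 = 0.151778.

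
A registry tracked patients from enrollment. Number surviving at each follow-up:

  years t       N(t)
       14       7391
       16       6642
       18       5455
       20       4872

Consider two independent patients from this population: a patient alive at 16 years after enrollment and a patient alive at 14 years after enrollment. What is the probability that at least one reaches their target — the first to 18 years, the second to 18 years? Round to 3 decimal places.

p₁ = N(18)/N(16) = 5455/6642 = 0.821289; p₂ = N(18)/N(14) = 5455/7391 = 0.738060.
P(at least one) = 1 − (1−p₁)(1−p₂) = 1 − 0.178711 × 0.261940 = 0.953188.

0.953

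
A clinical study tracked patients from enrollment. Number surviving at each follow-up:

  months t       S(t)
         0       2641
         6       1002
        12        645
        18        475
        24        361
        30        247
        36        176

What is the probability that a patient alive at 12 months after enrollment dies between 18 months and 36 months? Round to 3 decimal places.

0.464

This is the probability of reaching 18 but not 36, conditional on being alive at 12: (S(18) − S(36)) / S(12).
= (475 − 176) / 645 = 299 / 645 = 0.463566.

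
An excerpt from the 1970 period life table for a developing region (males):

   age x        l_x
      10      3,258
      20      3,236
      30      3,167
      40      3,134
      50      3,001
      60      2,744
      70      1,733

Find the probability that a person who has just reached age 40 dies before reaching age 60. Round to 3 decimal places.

P(die before 60 | alive at 40) = 1 − l_60/l_40 = 1 − 2,744/3,134 = (390)/3,134 = 0.124442.

0.124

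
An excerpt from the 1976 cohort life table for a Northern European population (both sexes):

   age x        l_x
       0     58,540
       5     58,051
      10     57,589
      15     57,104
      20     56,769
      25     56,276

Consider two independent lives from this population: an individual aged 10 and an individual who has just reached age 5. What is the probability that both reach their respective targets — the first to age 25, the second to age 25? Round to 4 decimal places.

p₁ = l_25/l_10 = 56,276/57,589 = 0.977201; p₂ = l_25/l_5 = 56,276/58,051 = 0.969423.
P(both) = p₁ × p₂ = 0.977201 × 0.969423 = 0.947321.

0.9473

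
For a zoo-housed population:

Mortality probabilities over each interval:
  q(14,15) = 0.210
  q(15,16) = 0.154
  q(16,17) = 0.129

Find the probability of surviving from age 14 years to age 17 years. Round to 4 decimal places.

Survival from 14 to 17 is the product of surviving each interval: (1 − 0.210) × (1 − 0.154) × (1 − 0.129).
= 0.790 × 0.846 × 0.871 = 0.582124.

0.5821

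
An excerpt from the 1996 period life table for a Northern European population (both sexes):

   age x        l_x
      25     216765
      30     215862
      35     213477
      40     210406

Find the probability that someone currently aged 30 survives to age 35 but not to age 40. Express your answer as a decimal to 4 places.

0.0142

This is the probability of reaching 35 but not 40, conditional on being alive at 30: (l_35 − l_40) / l_30.
= (213477 − 210406) / 215862 = 3071 / 215862 = 0.014227.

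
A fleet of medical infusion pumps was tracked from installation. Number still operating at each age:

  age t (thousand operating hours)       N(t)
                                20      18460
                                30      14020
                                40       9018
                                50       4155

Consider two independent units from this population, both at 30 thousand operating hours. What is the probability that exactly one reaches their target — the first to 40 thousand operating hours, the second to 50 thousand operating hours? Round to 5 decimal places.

0.55833

p₁ = N(40)/N(30) = 9018/14020 = 0.643224; p₂ = N(50)/N(30) = 4155/14020 = 0.296362.
P(exactly one) = p₁(1−p₂) + (1−p₁)p₂ = 0.452597 + 0.105735 = 0.558332.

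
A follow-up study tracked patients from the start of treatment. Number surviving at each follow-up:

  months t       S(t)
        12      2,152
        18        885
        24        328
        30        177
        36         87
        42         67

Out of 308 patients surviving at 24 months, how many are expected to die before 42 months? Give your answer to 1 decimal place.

The relevant probability is 1 − 67/328 = 0.795732.
Expected number = 308 × 0.795732 = 245.1.

245.1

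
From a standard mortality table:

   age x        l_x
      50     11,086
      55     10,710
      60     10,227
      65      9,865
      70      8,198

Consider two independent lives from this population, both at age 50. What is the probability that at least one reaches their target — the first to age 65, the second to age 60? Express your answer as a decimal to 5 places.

0.99147

p₁ = l_65/l_50 = 9,865/11,086 = 0.889861; p₂ = l_60/l_50 = 10,227/11,086 = 0.922515.
P(at least one) = 1 − (1−p₁)(1−p₂) = 1 − 0.110139 × 0.077485 = 0.991466.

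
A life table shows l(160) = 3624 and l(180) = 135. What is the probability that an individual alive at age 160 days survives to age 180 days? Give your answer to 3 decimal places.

0.037

The conditional survival probability is l(180)/l(160) = 135/3624 = 0.037252.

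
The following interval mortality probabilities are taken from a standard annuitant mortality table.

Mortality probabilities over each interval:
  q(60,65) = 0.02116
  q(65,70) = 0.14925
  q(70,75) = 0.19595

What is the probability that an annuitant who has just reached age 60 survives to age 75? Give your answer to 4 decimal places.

Chaining the interval survival probabilities: (1 − 0.02116) × (1 − 0.14925) × (1 − 0.19595).
= 0.97884 × 0.85075 × 0.80405 = 0.669571.

0.6696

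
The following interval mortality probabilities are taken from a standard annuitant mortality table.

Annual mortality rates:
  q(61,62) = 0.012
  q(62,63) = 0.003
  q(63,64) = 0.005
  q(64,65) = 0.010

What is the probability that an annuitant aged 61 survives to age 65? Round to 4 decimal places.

0.9703

P(survive 61→65) = (1 − 0.012) × (1 − 0.003) × (1 − 0.005) × (1 − 0.010).
= 0.988 × 0.997 × 0.995 × 0.990 = 0.970310.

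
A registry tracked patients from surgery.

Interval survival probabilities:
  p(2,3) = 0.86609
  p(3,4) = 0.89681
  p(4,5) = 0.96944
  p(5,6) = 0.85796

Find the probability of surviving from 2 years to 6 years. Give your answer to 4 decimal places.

0.6460

Chaining the interval survival probabilities: 0.86609 × 0.89681 × 0.96944 × 0.85796.
= 0.646028.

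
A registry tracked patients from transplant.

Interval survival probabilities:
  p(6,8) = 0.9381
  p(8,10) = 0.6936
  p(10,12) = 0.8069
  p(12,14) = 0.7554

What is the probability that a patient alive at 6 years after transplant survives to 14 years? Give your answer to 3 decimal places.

0.397

Survival from 6 to 14 is the product of surviving each interval: 0.9381 × 0.6936 × 0.8069 × 0.7554.
= 0.396602.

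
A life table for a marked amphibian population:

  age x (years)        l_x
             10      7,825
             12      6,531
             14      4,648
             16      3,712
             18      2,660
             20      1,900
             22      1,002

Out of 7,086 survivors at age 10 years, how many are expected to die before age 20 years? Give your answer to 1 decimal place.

The relevant probability is 1 − 1,900/7,825 = 0.757188.
Expected number = 7,086 × 0.757188 = 5365.4.

5365.4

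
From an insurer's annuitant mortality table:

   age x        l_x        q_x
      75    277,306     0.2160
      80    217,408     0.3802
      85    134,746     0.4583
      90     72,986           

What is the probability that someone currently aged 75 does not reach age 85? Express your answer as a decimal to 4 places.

0.5141

P(die before 85 | alive at 75) = 1 − l_85/l_75 = 1 − 134,746/277,306 = (142,560)/277,306 = 0.514089.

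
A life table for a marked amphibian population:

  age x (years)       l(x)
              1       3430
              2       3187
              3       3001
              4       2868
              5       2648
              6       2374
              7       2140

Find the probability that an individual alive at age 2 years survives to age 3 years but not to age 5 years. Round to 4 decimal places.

This is the probability of reaching 3 but not 5, conditional on being alive at 2: (l(3) − l(5)) / l(2).
= (3001 − 2648) / 3187 = 353 / 3187 = 0.110762.

0.1108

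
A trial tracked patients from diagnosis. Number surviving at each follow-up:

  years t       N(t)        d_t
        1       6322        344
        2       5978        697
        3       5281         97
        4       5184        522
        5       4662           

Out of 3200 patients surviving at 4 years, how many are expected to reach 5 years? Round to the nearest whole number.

2878

The relevant probability is 4662/5184 = 0.899306.
Expected number = 3200 × 0.899306 = 2878.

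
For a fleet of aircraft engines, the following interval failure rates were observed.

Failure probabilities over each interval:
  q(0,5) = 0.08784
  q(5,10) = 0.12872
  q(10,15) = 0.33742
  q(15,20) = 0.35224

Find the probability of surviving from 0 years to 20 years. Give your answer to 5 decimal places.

The overall survival probability is (1 − 0.08784) × (1 − 0.12872) × (1 − 0.33742) × (1 − 0.35224).
= 0.91216 × 0.87128 × 0.66258 × 0.64776 = 0.341100.

0.34110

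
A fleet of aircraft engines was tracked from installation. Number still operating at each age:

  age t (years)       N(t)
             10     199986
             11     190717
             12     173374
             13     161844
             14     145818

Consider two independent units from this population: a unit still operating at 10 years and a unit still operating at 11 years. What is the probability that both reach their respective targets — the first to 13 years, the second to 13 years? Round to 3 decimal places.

p₁ = N(13)/N(10) = 161844/199986 = 0.809277; p₂ = N(13)/N(11) = 161844/190717 = 0.848608.
P(both) = p₁ × p₂ = 0.809277 × 0.848608 = 0.686759.

0.687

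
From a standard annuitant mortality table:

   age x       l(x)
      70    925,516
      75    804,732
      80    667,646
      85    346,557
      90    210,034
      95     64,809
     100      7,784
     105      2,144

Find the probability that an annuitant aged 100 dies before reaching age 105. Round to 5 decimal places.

P(die before 105 | alive at 100) = 1 − l(105)/l(100) = 1 − 2,144/7,784 = (5,640)/7,784 = 0.724563.

0.72456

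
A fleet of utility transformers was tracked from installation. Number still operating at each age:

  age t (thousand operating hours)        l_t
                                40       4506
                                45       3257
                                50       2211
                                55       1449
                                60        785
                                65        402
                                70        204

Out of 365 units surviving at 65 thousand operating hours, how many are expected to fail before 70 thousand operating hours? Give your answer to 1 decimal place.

179.8

The relevant probability is 1 − 204/402 = 0.492537.
Expected number = 365 × 0.492537 = 179.8.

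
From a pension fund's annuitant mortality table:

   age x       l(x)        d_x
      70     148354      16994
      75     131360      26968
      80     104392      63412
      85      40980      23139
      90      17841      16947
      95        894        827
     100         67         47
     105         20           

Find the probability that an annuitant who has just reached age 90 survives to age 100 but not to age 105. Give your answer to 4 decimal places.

0.0026

This is the probability of reaching 100 but not 105, conditional on being alive at 90: (l(100) − l(105)) / l(90).
= (67 − 20) / 17841 = 47 / 17841 = 0.002634.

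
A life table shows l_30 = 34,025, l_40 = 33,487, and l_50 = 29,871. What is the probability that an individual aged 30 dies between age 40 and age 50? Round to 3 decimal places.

0.106

We want 10|10q30 = (l_40 − l_50)/l_30.
This is the probability of reaching 40 but not 50, conditional on being alive at 30: (l_40 − l_50) / l_30.
= (33,487 − 29,871) / 34,025 = 3,616 / 34,025 = 0.106275.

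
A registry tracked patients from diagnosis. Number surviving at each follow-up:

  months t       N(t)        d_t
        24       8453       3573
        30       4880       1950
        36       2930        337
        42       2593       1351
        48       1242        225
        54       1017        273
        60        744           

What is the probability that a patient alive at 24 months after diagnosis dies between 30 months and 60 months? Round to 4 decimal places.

0.4893

This is the probability of reaching 30 but not 60, conditional on being alive at 24: (N(30) − N(60)) / N(24).
= (4880 − 744) / 8453 = 4136 / 8453 = 0.489294.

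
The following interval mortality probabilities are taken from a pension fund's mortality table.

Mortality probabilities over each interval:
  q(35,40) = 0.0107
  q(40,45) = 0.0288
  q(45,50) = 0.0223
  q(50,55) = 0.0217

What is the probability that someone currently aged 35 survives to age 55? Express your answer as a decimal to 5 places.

The overall survival probability is (1 − 0.0107) × (1 − 0.0288) × (1 − 0.0223) × (1 − 0.0217).
= 0.9893 × 0.9712 × 0.9777 × 0.9783 = 0.918998.

0.91900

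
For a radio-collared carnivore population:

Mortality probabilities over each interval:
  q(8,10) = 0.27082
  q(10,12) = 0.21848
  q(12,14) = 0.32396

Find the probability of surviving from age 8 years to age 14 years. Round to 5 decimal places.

The overall survival probability is (1 − 0.27082) × (1 − 0.21848) × (1 − 0.32396).
= 0.72918 × 0.78152 × 0.67604 = 0.385254.

0.38525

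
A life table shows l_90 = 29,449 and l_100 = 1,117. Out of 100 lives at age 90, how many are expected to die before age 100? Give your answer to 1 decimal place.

The relevant probability is 1 − 1,117/29,449 = 0.962070.
Expected number = 100 × 0.962070 = 96.2.

96.2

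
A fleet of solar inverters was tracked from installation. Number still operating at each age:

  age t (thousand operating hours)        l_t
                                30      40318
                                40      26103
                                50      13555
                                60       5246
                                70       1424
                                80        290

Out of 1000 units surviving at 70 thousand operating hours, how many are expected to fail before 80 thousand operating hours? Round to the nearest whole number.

The relevant probability is 1 − 290/1424 = 0.796348.
Expected number = 1000 × 0.796348 = 796.

796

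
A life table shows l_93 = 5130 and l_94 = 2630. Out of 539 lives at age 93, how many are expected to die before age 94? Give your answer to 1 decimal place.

The relevant probability is 1 − 2630/5130 = 0.487329.
Expected number = 539 × 0.487329 = 262.7.

262.7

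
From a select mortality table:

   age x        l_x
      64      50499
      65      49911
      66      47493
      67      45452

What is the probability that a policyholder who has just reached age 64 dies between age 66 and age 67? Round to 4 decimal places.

0.0404

We want 2|1q64 = (l_66 − l_67)/l_64.
This is the probability of reaching 66 but not 67, conditional on being alive at 64: (l_66 − l_67) / l_64.
= (47493 − 45452) / 50499 = 2041 / 50499 = 0.040417.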